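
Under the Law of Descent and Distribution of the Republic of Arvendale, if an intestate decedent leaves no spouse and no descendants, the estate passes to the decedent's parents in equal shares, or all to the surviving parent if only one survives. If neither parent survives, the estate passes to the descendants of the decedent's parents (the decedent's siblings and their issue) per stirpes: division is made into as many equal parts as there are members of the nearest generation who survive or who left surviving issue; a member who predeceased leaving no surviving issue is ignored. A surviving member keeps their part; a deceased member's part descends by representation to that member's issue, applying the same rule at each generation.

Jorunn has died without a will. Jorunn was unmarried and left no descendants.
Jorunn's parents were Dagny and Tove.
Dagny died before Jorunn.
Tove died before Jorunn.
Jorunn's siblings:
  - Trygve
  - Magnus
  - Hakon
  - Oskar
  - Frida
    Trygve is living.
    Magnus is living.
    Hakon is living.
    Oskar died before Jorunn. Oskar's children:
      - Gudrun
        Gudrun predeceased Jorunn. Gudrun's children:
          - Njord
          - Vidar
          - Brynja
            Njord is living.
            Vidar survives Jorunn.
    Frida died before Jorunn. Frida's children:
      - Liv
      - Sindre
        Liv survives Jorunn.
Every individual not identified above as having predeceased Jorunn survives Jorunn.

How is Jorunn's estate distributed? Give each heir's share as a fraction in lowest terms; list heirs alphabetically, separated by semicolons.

Brynja 1/15; Hakon 1/5; Liv 1/10; Magnus 1/5; Njord 1/15; Sindre 1/10; Trygve 1/5; Vidar 1/15

Neither parent survives and there are no descendants, so the estate passes to Jorunn's siblings and their issue per stirpes.
The estate is divided into 5 equal shares of 1/5 among Trygve, Magnus, Hakon, Oskar, Frida.
Trygve is living and takes 1/5.
Magnus is living and takes 1/5.
Hakon is living and takes 1/5.
Oskar predeceased; the 1/5 allotted to Oskar's branch passes to Oskar's issue by representation.
Gudrun's line is the sole branch at this level, so the full 1/5 passes to Gudrun's issue by representation.
The 1/5 is divided into 3 equal shares of 1/15 among Njord, Vidar, Brynja.
Njord is living and takes 1/15.
Vidar is living and takes 1/15.
Brynja is living and takes 1/15.
Frida predeceased; the 1/5 allotted to Frida's branch passes to Frida's issue by representation.
The 1/5 is divided into 2 equal shares of 1/10 among Liv, Sindre.
Liv is living and takes 1/10.
Sindre is living and takes 1/10.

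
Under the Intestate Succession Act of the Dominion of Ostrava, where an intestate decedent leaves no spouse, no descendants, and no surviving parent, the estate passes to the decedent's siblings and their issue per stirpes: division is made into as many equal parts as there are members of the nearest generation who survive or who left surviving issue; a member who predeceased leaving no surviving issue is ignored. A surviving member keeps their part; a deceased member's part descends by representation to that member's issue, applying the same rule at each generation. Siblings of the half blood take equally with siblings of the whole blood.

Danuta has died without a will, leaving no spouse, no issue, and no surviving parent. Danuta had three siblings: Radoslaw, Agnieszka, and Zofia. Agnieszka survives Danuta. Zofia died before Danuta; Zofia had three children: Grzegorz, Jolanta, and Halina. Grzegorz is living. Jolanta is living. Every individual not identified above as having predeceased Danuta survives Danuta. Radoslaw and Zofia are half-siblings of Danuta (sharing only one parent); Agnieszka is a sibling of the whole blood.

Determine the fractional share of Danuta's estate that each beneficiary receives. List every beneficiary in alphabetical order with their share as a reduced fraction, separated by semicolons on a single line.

Agnieszka 1/3; Grzegorz 1/9; Halina 1/9; Jolanta 1/9; Radoslaw 1/3

No spouse, descendants, or parent survives, so the estate passes to Danuta's siblings per stirpes.
Half-blood and whole-blood siblings take equally under the stated rule.
The estate is divided into 3 equal shares of 1/3 among Radoslaw, Agnieszka, Zofia.
Radoslaw is living and takes 1/3.
Agnieszka is living and takes 1/3.
Zofia predeceased; the 1/3 allotted to Zofia's branch passes to Zofia's issue by representation.
The 1/3 is divided into 3 equal shares of 1/9 among Grzegorz, Jolanta, Halina.
Grzegorz is living and takes 1/9.
Jolanta is living and takes 1/9.
Halina is living and takes 1/9.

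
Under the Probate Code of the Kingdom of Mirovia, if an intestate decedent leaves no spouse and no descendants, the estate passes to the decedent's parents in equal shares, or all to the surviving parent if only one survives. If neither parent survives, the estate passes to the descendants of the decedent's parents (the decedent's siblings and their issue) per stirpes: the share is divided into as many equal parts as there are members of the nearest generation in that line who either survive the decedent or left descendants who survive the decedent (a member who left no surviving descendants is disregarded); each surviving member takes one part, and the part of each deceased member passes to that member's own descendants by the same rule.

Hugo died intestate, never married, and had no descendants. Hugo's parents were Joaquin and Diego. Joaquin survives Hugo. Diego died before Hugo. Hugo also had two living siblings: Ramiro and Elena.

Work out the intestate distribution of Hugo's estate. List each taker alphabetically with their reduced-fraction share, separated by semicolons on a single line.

Only one parent, Joaquin, survives, so Joaquin takes the entire estate. The siblings take nothing because a surviving parent has priority.

Joaquin 1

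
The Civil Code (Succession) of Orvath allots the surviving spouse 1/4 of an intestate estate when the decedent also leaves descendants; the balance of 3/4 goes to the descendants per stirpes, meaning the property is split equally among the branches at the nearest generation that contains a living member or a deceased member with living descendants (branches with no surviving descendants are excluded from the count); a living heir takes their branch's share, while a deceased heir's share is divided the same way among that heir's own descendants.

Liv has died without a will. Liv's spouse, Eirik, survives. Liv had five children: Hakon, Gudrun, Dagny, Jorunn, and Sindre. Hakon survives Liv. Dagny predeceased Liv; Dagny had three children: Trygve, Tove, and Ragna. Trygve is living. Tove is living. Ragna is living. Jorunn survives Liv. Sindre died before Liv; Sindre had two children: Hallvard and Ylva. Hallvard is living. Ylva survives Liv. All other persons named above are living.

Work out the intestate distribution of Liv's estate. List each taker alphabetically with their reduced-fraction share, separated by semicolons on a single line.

Eirik, as surviving spouse, takes 1/4.
The remaining 3/4 passes to Liv's descendants per stirpes.
The 3/4 is divided into 5 equal shares of 3/20 among Hakon, Gudrun, Dagny, Jorunn, Sindre.
Hakon is living and takes 3/20.
Gudrun is living and takes 3/20.
Dagny predeceased; the 3/20 allotted to Dagny's branch passes to Dagny's issue by representation.
The 3/20 is divided into 3 equal shares of 1/20 among Trygve, Tove, Ragna.
Trygve is living and takes 1/20.
Tove is living and takes 1/20.
Ragna is living and takes 1/20.
Jorunn is living and takes 3/20.
Sindre predeceased; the 3/20 allotted to Sindre's branch passes to Sindre's issue by representation.
The 3/20 is divided into 2 equal shares of 3/40 among Hallvard, Ylva.
Hallvard is living and takes 3/40.
Ylva is living and takes 3/40.

Eirik 1/4; Gudrun 3/20; Hakon 3/20; Hallvard 3/40; Jorunn 3/20; Ragna 1/20; Tove 1/20; Trygve 1/20; Ylva 3/40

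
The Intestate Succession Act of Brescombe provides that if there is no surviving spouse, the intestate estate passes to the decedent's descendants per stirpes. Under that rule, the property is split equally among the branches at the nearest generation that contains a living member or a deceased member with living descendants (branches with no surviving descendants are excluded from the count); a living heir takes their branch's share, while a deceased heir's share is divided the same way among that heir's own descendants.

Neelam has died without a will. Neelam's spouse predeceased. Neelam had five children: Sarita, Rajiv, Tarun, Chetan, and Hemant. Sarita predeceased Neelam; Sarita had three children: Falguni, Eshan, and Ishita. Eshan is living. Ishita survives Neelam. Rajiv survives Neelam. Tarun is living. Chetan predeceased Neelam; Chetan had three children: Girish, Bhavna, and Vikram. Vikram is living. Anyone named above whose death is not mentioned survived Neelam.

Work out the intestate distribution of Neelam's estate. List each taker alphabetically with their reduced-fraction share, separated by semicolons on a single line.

Bhavna 1/15; Eshan 1/15; Falguni 1/15; Girish 1/15; Hemant 1/5; Ishita 1/15; Rajiv 1/5; Tarun 1/5; Vikram 1/15

There is no surviving spouse, so the entire estate passes to Neelam's descendants per stirpes.
The estate is divided into 5 equal shares of 1/5 among Sarita, Rajiv, Tarun, Chetan, Hemant.
Sarita predeceased; the 1/5 allotted to Sarita's branch passes to Sarita's issue by representation.
The 1/5 is divided into 3 equal shares of 1/15 among Falguni, Eshan, Ishita.
Falguni is living and takes 1/15.
Eshan is living and takes 1/15.
Ishita is living and takes 1/15.
Rajiv is living and takes 1/5.
Tarun is living and takes 1/5.
Chetan predeceased; the 1/5 allotted to Chetan's branch passes to Chetan's issue by representation.
The 1/5 is divided into 3 equal shares of 1/15 among Girish, Bhavna, Vikram.
Girish is living and takes 1/15.
Bhavna is living and takes 1/15.
Vikram is living and takes 1/15.
Hemant is living and takes 1/5.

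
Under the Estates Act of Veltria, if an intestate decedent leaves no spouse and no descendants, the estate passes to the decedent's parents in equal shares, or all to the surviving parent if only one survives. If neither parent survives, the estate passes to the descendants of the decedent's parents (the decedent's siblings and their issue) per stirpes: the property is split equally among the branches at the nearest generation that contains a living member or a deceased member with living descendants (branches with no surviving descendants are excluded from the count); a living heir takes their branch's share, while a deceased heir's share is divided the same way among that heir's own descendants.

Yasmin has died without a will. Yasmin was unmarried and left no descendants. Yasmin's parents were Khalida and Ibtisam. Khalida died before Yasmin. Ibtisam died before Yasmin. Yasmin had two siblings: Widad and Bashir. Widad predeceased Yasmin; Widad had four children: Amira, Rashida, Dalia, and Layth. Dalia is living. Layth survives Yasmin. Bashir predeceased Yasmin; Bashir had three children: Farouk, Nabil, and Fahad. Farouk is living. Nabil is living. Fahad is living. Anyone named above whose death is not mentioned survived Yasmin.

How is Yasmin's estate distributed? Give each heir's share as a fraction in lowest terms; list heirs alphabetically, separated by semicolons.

Amira 1/8; Dalia 1/8; Fahad 1/6; Farouk 1/6; Layth 1/8; Nabil 1/6; Rashida 1/8

Neither parent survives and there are no descendants, so the estate passes to Yasmin's siblings and their issue per stirpes.
The estate is divided into 2 equal shares of 1/2 among Widad, Bashir.
Widad predeceased; the 1/2 allotted to Widad's branch passes to Widad's issue by representation.
The 1/2 is divided into 4 equal shares of 1/8 among Amira, Rashida, Dalia, Layth.
Amira is living and takes 1/8.
Rashida is living and takes 1/8.
Dalia is living and takes 1/8.
Layth is living and takes 1/8.
Bashir predeceased; the 1/2 allotted to Bashir's branch passes to Bashir's issue by representation.
The 1/2 is divided into 3 equal shares of 1/6 among Farouk, Nabil, Fahad.
Farouk is living and takes 1/6.
Nabil is living and takes 1/6.
Fahad is living and takes 1/6.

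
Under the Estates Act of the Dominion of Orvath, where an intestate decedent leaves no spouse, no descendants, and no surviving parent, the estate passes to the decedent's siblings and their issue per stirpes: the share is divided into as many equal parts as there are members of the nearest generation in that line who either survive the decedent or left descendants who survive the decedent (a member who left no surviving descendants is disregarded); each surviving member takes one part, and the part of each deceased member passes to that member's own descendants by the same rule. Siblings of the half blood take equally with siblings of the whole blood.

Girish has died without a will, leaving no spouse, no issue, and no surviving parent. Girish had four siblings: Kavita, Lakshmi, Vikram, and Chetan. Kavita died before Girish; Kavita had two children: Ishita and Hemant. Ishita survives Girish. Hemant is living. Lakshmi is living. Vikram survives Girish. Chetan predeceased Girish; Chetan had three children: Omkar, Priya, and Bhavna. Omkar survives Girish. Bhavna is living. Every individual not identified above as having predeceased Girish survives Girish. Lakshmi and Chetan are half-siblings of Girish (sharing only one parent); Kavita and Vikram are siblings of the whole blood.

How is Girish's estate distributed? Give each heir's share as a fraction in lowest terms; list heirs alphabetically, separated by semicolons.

No spouse, descendants, or parent survives, so the estate passes to Girish's siblings per stirpes.
Half-blood and whole-blood siblings take equally under the stated rule.
The estate is divided into 4 equal shares of 1/4 among Kavita, Lakshmi, Vikram, Chetan.
Kavita predeceased; the 1/4 allotted to Kavita's branch passes to Kavita's issue by representation.
The 1/4 is divided into 2 equal shares of 1/8 among Ishita, Hemant.
Ishita is living and takes 1/8.
Hemant is living and takes 1/8.
Lakshmi is living and takes 1/4.
Vikram is living and takes 1/4.
Chetan predeceased; the 1/4 allotted to Chetan's branch passes to Chetan's issue by representation.
The 1/4 is divided into 3 equal shares of 1/12 among Omkar, Priya, Bhavna.
Omkar is living and takes 1/12.
Priya is living and takes 1/12.
Bhavna is living and takes 1/12.

Bhavna 1/12; Hemant 1/8; Ishita 1/8; Lakshmi 1/4; Omkar 1/12; Priya 1/12; Vikram 1/4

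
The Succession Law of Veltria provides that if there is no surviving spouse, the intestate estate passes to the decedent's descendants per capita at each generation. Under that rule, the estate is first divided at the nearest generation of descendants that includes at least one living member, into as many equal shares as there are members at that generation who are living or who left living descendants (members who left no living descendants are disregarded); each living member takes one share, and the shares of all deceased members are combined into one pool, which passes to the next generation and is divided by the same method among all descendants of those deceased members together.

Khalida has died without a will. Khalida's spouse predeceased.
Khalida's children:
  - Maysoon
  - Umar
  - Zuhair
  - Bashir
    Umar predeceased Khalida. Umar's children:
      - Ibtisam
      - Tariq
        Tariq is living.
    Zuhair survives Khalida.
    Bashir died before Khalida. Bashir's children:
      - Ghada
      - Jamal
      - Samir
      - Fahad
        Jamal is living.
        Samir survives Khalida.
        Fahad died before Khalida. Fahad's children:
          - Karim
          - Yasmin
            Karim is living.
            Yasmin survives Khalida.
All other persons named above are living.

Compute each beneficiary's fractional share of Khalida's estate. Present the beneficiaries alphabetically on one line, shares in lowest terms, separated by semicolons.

There is no surviving spouse, so the entire estate passes to Khalida's descendants per capita at each generation.
At generation 1 (Maysoon, Umar, Zuhair, Bashir) there are 4 shares of (1)/4 = 1/4 each.
Living: Maysoon and Zuhair — each takes 1/4.
Deceased: Umar and Bashir. Their combined 1/2 is pooled and carried to generation 2.
At generation 2 (Ibtisam, Tariq, Ghada, Jamal, Samir, Fahad) there are 6 shares of (1/2)/6 = 1/12 each.
Living: Ibtisam, Tariq, Ghada, Jamal, and Samir — each takes 1/12.
Deceased: Fahad. That 1/12 share is carried to generation 3.
At generation 3 (Karim, Yasmin) there are 2 shares of (1/12)/2 = 1/24 each.
Living: Karim and Yasmin — each takes 1/24.

Ghada 1/12; Ibtisam 1/12; Jamal 1/12; Karim 1/24; Maysoon 1/4; Samir 1/12; Tariq 1/12; Yasmin 1/24; Zuhair 1/4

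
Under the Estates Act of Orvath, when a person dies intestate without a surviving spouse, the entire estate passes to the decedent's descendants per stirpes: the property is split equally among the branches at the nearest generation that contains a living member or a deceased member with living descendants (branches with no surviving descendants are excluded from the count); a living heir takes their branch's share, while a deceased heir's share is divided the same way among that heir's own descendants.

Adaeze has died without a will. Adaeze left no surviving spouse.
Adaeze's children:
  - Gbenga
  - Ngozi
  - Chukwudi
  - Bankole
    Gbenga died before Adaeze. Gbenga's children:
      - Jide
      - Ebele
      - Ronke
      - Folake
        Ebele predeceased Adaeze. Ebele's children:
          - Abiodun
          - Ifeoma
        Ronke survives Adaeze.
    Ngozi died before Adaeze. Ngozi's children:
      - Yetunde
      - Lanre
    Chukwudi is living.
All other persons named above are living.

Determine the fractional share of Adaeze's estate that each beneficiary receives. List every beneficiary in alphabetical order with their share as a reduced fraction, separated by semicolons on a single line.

There is no surviving spouse, so the entire estate passes to Adaeze's descendants per stirpes.
The estate is divided into 4 equal shares of 1/4 among Gbenga, Ngozi, Chukwudi, Bankole.
Gbenga predeceased; the 1/4 allotted to Gbenga's branch passes to Gbenga's issue by representation.
The 1/4 is divided into 4 equal shares of 1/16 among Jide, Ebele, Ronke, Folake.
Jide is living and takes 1/16.
Ebele predeceased; the 1/16 allotted to Ebele's branch passes to Ebele's issue by representation.
The 1/16 is divided into 2 equal shares of 1/32 among Abiodun, Ifeoma.
Abiodun is living and takes 1/32.
Ifeoma is living and takes 1/32.
Ronke is living and takes 1/16.
Folake is living and takes 1/16.
Ngozi predeceased; the 1/4 allotted to Ngozi's branch passes to Ngozi's issue by representation.
The 1/4 is divided into 2 equal shares of 1/8 among Yetunde, Lanre.
Yetunde is living and takes 1/8.
Lanre is living and takes 1/8.
Chukwudi is living and takes 1/4.
Bankole is living and takes 1/4.

Abiodun 1/32; Bankole 1/4; Chukwudi 1/4; Folake 1/16; Ifeoma 1/32; Jide 1/16; Lanre 1/8; Ronke 1/16; Yetunde 1/8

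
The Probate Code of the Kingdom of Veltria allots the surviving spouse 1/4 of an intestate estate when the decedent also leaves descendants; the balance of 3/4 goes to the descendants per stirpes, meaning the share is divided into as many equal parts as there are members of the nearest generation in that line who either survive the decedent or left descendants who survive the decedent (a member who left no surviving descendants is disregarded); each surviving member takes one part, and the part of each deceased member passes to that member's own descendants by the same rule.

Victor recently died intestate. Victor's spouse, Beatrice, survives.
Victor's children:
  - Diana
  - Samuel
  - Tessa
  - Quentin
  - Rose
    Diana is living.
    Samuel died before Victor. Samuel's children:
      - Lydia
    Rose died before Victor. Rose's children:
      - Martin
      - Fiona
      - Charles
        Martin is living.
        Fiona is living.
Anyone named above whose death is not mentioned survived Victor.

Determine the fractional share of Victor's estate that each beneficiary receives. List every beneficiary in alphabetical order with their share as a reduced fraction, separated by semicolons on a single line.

Beatrice 1/4; Charles 1/20; Diana 3/20; Fiona 1/20; Lydia 3/20; Martin 1/20; Quentin 3/20; Tessa 3/20

Beatrice, as surviving spouse, takes 1/4.
The remaining 3/4 passes to Victor's descendants per stirpes.
The 3/4 is divided into 5 equal shares of 3/20 among Diana, Samuel, Tessa, Quentin, Rose.
Diana is living and takes 3/20.
Samuel predeceased; the 3/20 allotted to Samuel's branch passes to Samuel's issue by representation.
Lydia is the sole taker at this level and receives the full 3/20.
Tessa is living and takes 3/20.
Quentin is living and takes 3/20.
Rose predeceased; the 3/20 allotted to Rose's branch passes to Rose's issue by representation.
The 3/20 is divided into 3 equal shares of 1/20 among Martin, Fiona, Charles.
Martin is living and takes 1/20.
Fiona is living and takes 1/20.
Charles is living and takes 1/20.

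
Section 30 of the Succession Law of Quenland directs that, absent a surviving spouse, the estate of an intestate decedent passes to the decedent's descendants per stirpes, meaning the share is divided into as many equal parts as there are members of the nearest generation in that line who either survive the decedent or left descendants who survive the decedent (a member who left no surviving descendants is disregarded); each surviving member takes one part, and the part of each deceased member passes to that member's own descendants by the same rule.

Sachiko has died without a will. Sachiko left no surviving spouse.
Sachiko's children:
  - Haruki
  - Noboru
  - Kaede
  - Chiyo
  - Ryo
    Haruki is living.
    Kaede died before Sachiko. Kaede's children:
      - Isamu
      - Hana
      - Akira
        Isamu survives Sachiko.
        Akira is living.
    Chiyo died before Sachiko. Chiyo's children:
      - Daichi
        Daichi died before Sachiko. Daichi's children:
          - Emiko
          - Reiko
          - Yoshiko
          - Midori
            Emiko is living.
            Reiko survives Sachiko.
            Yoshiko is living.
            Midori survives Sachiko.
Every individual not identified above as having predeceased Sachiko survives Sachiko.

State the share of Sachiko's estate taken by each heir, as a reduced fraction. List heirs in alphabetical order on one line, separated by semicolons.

Akira 1/15; Emiko 1/20; Hana 1/15; Haruki 1/5; Isamu 1/15; Midori 1/20; Noboru 1/5; Reiko 1/20; Ryo 1/5; Yoshiko 1/20

There is no surviving spouse, so the entire estate passes to Sachiko's descendants per stirpes.
The estate is divided into 5 equal shares of 1/5 among Haruki, Noboru, Kaede, Chiyo, Ryo.
Haruki is living and takes 1/5.
Noboru is living and takes 1/5.
Kaede predeceased; the 1/5 allotted to Kaede's branch passes to Kaede's issue by representation.
The 1/5 is divided into 3 equal shares of 1/15 among Isamu, Hana, Akira.
Isamu is living and takes 1/15.
Hana is living and takes 1/15.
Akira is living and takes 1/15.
Chiyo predeceased; the 1/5 allotted to Chiyo's branch passes to Chiyo's issue by representation.
Daichi's line is the sole branch at this level, so the full 1/5 passes to Daichi's issue by representation.
The 1/5 is divided into 4 equal shares of 1/20 among Emiko, Reiko, Yoshiko, Midori.
Emiko is living and takes 1/20.
Reiko is living and takes 1/20.
Yoshiko is living and takes 1/20.
Midori is living and takes 1/20.
Ryo is living and takes 1/5.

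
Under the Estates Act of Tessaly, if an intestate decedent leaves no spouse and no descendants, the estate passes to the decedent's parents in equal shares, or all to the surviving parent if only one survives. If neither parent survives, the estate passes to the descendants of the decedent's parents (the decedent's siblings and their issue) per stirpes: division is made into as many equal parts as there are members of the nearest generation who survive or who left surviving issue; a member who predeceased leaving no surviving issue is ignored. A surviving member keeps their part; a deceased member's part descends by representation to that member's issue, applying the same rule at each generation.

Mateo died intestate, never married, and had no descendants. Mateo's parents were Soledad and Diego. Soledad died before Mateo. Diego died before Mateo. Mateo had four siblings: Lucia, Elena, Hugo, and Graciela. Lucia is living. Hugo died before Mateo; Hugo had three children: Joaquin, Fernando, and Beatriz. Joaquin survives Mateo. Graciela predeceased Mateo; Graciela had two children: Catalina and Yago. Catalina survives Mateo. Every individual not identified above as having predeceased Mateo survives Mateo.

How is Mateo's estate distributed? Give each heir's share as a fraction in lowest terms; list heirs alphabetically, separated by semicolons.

Beatriz 1/12; Catalina 1/8; Elena 1/4; Fernando 1/12; Joaquin 1/12; Lucia 1/4; Yago 1/8

Neither parent survives and there are no descendants, so the estate passes to Mateo's siblings and their issue per stirpes.
The estate is divided into 4 equal shares of 1/4 among Lucia, Elena, Hugo, Graciela.
Lucia is living and takes 1/4.
Elena is living and takes 1/4.
Hugo predeceased; the 1/4 allotted to Hugo's branch passes to Hugo's issue by representation.
The 1/4 is divided into 3 equal shares of 1/12 among Joaquin, Fernando, Beatriz.
Joaquin is living and takes 1/12.
Fernando is living and takes 1/12.
Beatriz is living and takes 1/12.
Graciela predeceased; the 1/4 allotted to Graciela's branch passes to Graciela's issue by representation.
The 1/4 is divided into 2 equal shares of 1/8 among Catalina, Yago.
Catalina is living and takes 1/8.
Yago is living and takes 1/8.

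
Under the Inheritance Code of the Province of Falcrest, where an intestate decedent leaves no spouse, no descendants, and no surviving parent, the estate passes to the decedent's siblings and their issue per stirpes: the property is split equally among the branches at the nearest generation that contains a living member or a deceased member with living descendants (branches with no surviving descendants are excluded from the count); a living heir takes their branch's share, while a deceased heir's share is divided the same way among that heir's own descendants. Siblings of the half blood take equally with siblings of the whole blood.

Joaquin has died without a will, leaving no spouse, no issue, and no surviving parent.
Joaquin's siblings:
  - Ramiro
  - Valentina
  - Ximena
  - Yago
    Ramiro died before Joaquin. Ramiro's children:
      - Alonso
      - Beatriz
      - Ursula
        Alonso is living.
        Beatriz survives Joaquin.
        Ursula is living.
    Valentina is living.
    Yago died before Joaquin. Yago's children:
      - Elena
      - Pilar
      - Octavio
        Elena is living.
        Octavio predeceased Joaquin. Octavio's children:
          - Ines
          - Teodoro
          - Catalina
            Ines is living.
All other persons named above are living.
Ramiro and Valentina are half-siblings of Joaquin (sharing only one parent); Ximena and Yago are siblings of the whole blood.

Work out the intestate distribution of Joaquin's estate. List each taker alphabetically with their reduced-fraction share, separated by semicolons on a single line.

No spouse, descendants, or parent survives, so the estate passes to Joaquin's siblings per stirpes.
Half-blood and whole-blood siblings take equally under the stated rule.
The estate is divided into 4 equal shares of 1/4 among Ramiro, Valentina, Ximena, Yago.
Ramiro predeceased; the 1/4 allotted to Ramiro's branch passes to Ramiro's issue by representation.
The 1/4 is divided into 3 equal shares of 1/12 among Alonso, Beatriz, Ursula.
Alonso is living and takes 1/12.
Beatriz is living and takes 1/12.
Ursula is living and takes 1/12.
Valentina is living and takes 1/4.
Ximena is living and takes 1/4.
Yago predeceased; the 1/4 allotted to Yago's branch passes to Yago's issue by representation.
The 1/4 is divided into 3 equal shares of 1/12 among Elena, Pilar, Octavio.
Elena is living and takes 1/12.
Pilar is living and takes 1/12.
Octavio predeceased; the 1/12 allotted to Octavio's branch passes to Octavio's issue by representation.
The 1/12 is divided into 3 equal shares of 1/36 among Ines, Teodoro, Catalina.
Ines is living and takes 1/36.
Teodoro is living and takes 1/36.
Catalina is living and takes 1/36.

Alonso 1/12; Beatriz 1/12; Catalina 1/36; Elena 1/12; Ines 1/36; Pilar 1/12; Teodoro 1/36; Ursula 1/12; Valentina 1/4; Ximena 1/4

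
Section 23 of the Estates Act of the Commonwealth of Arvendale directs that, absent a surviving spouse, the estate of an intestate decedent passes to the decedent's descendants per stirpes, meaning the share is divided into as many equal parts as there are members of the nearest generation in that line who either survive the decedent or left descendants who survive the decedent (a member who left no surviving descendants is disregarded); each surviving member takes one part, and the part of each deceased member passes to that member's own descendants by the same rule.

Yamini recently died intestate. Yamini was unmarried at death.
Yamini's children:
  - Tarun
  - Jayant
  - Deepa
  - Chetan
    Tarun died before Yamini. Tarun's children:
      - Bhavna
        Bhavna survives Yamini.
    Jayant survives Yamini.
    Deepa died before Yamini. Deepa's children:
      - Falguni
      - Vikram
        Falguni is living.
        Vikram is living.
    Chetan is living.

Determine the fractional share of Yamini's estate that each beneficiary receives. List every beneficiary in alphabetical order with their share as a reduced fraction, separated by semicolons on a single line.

Bhavna 1/4; Chetan 1/4; Falguni 1/8; Jayant 1/4; Vikram 1/8

There is no surviving spouse, so the entire estate passes to Yamini's descendants per stirpes.
The estate is divided into 4 equal shares of 1/4 among Tarun, Jayant, Deepa, Chetan.
Tarun predeceased; the 1/4 allotted to Tarun's branch passes to Tarun's issue by representation.
Bhavna is the sole taker at this level and receives the full 1/4.
Jayant is living and takes 1/4.
Deepa predeceased; the 1/4 allotted to Deepa's branch passes to Deepa's issue by representation.
The 1/4 is divided into 2 equal shares of 1/8 among Falguni, Vikram.
Falguni is living and takes 1/8.
Vikram is living and takes 1/8.
Chetan is living and takes 1/4.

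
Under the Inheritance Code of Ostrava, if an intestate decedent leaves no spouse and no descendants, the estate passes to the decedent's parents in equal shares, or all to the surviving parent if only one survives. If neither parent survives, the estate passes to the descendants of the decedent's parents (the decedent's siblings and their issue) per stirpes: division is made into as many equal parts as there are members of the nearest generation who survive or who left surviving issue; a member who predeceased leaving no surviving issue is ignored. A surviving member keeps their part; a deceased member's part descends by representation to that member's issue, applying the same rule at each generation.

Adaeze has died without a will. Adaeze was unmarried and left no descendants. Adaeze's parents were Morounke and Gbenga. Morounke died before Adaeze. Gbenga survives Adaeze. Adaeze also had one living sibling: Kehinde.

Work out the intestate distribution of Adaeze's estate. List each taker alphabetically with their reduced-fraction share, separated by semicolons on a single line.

Only one parent, Gbenga, survives, so Gbenga takes the entire estate. The siblings take nothing because a surviving parent has priority.

Gbenga 1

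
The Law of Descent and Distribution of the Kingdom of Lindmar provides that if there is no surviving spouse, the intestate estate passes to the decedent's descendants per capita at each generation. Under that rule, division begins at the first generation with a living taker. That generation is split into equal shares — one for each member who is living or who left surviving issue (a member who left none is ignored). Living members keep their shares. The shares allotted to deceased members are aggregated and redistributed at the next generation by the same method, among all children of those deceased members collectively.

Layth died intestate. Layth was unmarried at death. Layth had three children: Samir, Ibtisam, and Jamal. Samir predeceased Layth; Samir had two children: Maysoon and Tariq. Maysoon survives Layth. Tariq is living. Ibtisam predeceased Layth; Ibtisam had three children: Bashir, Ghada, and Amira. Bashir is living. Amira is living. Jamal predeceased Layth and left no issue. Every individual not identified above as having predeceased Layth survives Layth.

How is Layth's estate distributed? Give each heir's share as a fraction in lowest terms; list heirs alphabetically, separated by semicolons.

There is no surviving spouse, so the entire estate passes to Layth's descendants per capita at each generation.
No one at generation 1 (Samir, Ibtisam) is living; moving to the next generation.
At generation 2 (Maysoon, Tariq, Bashir, Ghada, Amira) there are 5 shares of (1)/5 = 1/5 each.
Living: Maysoon, Tariq, Bashir, Ghada, and Amira — each takes 1/5.

Amira 1/5; Bashir 1/5; Ghada 1/5; Maysoon 1/5; Tariq 1/5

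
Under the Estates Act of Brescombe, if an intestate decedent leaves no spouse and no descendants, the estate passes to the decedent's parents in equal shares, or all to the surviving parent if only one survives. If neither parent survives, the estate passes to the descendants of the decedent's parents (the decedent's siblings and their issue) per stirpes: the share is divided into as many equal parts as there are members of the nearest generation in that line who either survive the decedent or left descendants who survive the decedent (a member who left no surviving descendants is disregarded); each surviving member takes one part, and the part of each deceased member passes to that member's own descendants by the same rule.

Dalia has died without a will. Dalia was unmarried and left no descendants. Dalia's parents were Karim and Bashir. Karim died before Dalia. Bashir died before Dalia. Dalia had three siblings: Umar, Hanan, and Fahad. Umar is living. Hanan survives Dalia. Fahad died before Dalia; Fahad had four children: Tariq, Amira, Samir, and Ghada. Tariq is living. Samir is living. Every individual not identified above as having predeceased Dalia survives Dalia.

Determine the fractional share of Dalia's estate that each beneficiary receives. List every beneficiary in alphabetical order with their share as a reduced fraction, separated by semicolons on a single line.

Neither parent survives and there are no descendants, so the estate passes to Dalia's siblings and their issue per stirpes.
The estate is divided into 3 equal shares of 1/3 among Umar, Hanan, Fahad.
Umar is living and takes 1/3.
Hanan is living and takes 1/3.
Fahad predeceased; the 1/3 allotted to Fahad's branch passes to Fahad's issue by representation.
The 1/3 is divided into 4 equal shares of 1/12 among Tariq, Amira, Samir, Ghada.
Tariq is living and takes 1/12.
Amira is living and takes 1/12.
Samir is living and takes 1/12.
Ghada is living and takes 1/12.

Amira 1/12; Ghada 1/12; Hanan 1/3; Samir 1/12; Tariq 1/12; Umar 1/3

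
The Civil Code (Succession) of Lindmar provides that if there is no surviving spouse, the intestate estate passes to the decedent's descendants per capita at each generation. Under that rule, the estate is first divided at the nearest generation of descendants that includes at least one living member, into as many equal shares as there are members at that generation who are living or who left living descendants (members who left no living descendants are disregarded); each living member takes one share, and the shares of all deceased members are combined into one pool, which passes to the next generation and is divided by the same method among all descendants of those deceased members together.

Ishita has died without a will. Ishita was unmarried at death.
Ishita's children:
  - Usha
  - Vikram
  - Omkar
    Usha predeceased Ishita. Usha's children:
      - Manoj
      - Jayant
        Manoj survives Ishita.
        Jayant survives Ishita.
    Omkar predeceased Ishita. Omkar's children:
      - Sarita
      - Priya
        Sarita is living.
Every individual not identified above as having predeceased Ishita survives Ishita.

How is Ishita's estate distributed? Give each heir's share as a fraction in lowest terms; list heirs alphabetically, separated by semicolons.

There is no surviving spouse, so the entire estate passes to Ishita's descendants per capita at each generation.
At generation 1 (Usha, Vikram, Omkar) there are 3 shares of (1)/3 = 1/3 each.
Living: Vikram — each takes 1/3.
Deceased: Usha and Omkar. Their combined 2/3 is pooled and carried to generation 2.
At generation 2 (Manoj, Jayant, Sarita, Priya) there are 4 shares of (2/3)/4 = 1/6 each.
Living: Manoj, Jayant, Sarita, and Priya — each takes 1/6.

Jayant 1/6; Manoj 1/6; Priya 1/6; Sarita 1/6; Vikram 1/3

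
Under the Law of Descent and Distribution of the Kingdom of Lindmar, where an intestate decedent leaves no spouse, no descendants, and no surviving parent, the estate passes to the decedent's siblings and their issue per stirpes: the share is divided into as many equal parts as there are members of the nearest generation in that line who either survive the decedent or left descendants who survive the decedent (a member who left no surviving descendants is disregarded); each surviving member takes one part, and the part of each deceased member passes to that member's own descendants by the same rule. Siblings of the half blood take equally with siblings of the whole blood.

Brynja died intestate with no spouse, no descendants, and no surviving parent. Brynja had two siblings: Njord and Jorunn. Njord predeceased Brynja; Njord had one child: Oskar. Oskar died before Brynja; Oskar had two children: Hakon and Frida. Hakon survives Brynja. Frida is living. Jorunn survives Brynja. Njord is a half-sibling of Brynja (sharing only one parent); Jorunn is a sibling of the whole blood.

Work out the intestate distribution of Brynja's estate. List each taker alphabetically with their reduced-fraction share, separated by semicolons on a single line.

Frida 1/4; Hakon 1/4; Jorunn 1/2

No spouse, descendants, or parent survives, so the estate passes to Brynja's siblings per stirpes.
Half-blood and whole-blood siblings take equally under the stated rule.
The estate is divided into 2 equal shares of 1/2 among Njord, Jorunn.
Njord predeceased; the 1/2 allotted to Njord's branch passes to Njord's issue by representation.
Oskar's line is the sole branch at this level, so the full 1/2 passes to Oskar's issue by representation.
The 1/2 is divided into 2 equal shares of 1/4 among Hakon, Frida.
Hakon is living and takes 1/4.
Frida is living and takes 1/4.
Jorunn is living and takes 1/2.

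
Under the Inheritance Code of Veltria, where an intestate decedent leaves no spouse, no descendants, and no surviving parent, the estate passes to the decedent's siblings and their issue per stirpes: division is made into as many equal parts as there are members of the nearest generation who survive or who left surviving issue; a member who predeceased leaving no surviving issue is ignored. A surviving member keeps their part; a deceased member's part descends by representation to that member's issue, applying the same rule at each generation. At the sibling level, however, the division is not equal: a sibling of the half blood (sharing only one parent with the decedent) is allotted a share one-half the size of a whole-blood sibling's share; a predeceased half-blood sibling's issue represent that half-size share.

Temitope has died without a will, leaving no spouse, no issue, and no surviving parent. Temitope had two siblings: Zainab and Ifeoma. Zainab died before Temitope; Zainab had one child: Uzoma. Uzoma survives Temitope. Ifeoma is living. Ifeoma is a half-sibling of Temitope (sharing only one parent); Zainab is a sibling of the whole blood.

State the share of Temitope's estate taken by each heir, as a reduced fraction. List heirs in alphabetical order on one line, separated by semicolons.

No spouse, descendants, or parent survives, so the estate passes to Temitope's siblings per stirpes.
Half-blood siblings count for one-half the weight of whole-blood siblings at the initial division.
Dividing 1 in proportion to weights (total weight 3/2): Zainab (weight 1) → 2/3; Ifeoma (weight 1/2) → 1/3.
Zainab predeceased; the 2/3 allotted to Zainab's branch passes to Zainab's issue by representation.
Uzoma is the sole taker at this level and receives the full 2/3.
Ifeoma is living and takes 1/3.

Ifeoma 1/3; Uzoma 2/3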